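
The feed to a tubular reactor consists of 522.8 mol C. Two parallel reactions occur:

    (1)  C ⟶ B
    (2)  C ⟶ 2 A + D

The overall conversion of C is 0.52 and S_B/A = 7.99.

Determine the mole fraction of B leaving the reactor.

Conversion of C: C consumed = 0.52 × 522.8 = 271.9 mol = 1ξ₁ + 1ξ₂.
Selectivity: 1ξ₁ / (2ξ₂) = 7.99 → ξ₁ = 15.98 ξ₂.
Substitute: (1·15.98 + 1) ξ₂ = 271.9 → ξ₂ = 16.01 mol, ξ₁ = 255.8 mol.
Outlet amounts (n = n₀ + Σ ν·ξ):
  C: 522.8 − 1(255.8) − 1(16.01) = 250.9
  B: 0 + 1(255.8) = 255.8
  A: 0 + 2(16.01) = 32.02
  D: 0 + 1(16.01) = 16.01
Total out = 554.8 mol; y_B = 255.8 / 554.8 = 0.4611.

0.461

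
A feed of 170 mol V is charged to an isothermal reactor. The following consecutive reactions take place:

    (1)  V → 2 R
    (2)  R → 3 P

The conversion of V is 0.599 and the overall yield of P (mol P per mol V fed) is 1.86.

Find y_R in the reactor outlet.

Conversion of V: V consumed = 1ξ₁ = 0.599 × 170 → ξ₁ = 101.8 mol.
Yield of P: 3ξ₂ / 170 = 1.86 → ξ₂ = 105.4 mol.
Outlet amounts (n = n₀ + Σ ν·ξ):
  V: 170 − 1(101.8) = 68.17
  R: 0 + 2(101.8) − 1(105.4) = 98.26
  P: 0 + 3(105.4) = 316.2
Total out = 482.6 mol; y_R = 98.26 / 482.6 = 0.2036.

0.204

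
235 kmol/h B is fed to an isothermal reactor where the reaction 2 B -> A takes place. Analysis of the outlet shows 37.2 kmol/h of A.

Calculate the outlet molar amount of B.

For A: n = n₀ + 1ξ → 37.2 = 0 + 1ξ, giving ξ = 37.2 kmol/h.
Outlet amounts (n = n₀ + ν ξ):
  B: 235 − 2(37.2) = 160.6
  A: 0 + 1(37.2) = 37.2

161 kmol/h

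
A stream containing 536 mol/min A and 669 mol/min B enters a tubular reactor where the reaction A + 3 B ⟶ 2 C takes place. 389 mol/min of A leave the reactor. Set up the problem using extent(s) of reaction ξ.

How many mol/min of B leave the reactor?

For A: n = n₀ − 1ξ → 389 = 536 − 1ξ, giving ξ = 147 mol/min.
Outlet amounts (n = n₀ + ν ξ):
  A: 536 − 1(147) = 389
  B: 669 − 3(147) = 228
  C: 0 + 2(147) = 294

228 mol/min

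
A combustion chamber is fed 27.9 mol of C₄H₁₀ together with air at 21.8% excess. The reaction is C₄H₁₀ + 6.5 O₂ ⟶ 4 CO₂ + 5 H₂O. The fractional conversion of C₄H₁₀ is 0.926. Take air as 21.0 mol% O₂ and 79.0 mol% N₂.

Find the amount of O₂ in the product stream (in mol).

Stoichiometric O₂ = 6.5 × 27.9 = 181.3 mol; O₂ fed = 181.3 × 1.218 = 220.9 mol.
N₂ fed = 220.9 × 79/21 = 830.9 mol.
Fuel reacted = 0.926 × 27.9 → ξ = 25.84 mol.
Outlet (n = n₀ + ν ξ):
  C₄H₁₀: 27.9 − 1(25.84) = 2.065
  O₂: 220.9 − 6.5(25.84) = 52.95
  N₂: 830.9 (inert)
  CO₂: 0 + 4(25.84) = 103.3
  H₂O: 0 + 5(25.84) = 129.2

53 mol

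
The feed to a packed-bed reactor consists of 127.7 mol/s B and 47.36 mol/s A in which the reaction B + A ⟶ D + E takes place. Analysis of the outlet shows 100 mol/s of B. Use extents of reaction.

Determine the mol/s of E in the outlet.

For B: n = n₀ − 1ξ → 100 = 127.7 − 1ξ, giving ξ = 27.7 mol/s.
Outlet amounts (n = n₀ + ν ξ):
  B: 127.7 − 1(27.7) = 100
  A: 47.36 − 1(27.7) = 19.66
  D: 0 + 1(27.7) = 27.7
  E: 0 + 1(27.7) = 27.7

27.7 mol/s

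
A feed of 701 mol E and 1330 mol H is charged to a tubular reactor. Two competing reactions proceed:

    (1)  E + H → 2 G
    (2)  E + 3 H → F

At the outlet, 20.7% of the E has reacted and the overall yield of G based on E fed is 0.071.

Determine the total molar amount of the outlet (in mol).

Yield of G: 2ξ₁ / 701 = 0.071 → ξ₁ = 24.89 mol.
Conversion of E: 1ξ₁ + 1ξ₂ = 0.207 × 701 = 145.1 → ξ₂ = 120.2 mol.
Outlet amounts (n = n₀ + Σ ν·ξ):
  E: 701 − 1(24.89) − 1(120.2) = 555.9
  H: 1330 − 1(24.89) − 3(120.2) = 944.5
  G: 0 + 2(24.89) = 49.77
  F: 0 + 1(120.2) = 120.2
Total out = 555.9 + 944.5 + 49.77 + 120.2 = 1670 mol.

1670 mol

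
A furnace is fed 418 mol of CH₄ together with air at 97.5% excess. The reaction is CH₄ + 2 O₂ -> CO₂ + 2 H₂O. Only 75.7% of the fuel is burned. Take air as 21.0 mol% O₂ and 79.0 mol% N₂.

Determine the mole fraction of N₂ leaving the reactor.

0.75

Stoichiometric O₂ = 2 × 418 = 836 mol; O₂ fed = 836 × 1.975 = 1651 mol.
N₂ fed = 1651 × 79/21 = 6211 mol.
Fuel reacted = 0.757 × 418 → ξ = 316.4 mol.
Outlet (n = n₀ + ν ξ):
  CH₄: 418 − 1(316.4) = 101.6
  O₂: 1651 − 2(316.4) = 1018
  N₂: 6211 (inert)
  CO₂: 0 + 1(316.4) = 316.4
  H₂O: 0 + 2(316.4) = 632.9
Total out = 8280 mol; y_N₂ = 6211 / 8280 = 0.7501.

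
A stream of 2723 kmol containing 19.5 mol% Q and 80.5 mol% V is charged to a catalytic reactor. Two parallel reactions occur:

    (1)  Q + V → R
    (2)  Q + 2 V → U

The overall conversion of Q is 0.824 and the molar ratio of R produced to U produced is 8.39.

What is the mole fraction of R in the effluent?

0.175

Conversion of Q: Q consumed = 0.824 × 531 = 437.5 kmol = 1ξ₁ + 1ξ₂.
Selectivity: 1ξ₁ / (1ξ₂) = 8.39 → ξ₁ = 8.39 ξ₂.
Substitute: (1·8.39 + 1) ξ₂ = 437.5 → ξ₂ = 46.6 kmol, ξ₁ = 390.9 kmol.
Outlet amounts (n = n₀ + Σ ν·ξ):
  Q: 531 − 1(390.9) − 1(46.6) = 93.45
  V: 2192 − 1(390.9) − 2(46.6) = 1708
  R: 0 + 1(390.9) = 390.9
  U: 0 + 1(46.6) = 46.6
Total out = 2239 kmol; y_R = 390.9 / 2239 = 0.1746.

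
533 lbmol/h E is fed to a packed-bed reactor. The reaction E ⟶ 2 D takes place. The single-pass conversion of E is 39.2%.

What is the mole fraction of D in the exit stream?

E reacted = 0.392 × 533 = 208.9 lbmol/h; ν_E = −1, so ξ = 208.9/1 = 208.9 lbmol/h.
Outlet amounts (n = n₀ + ν ξ):
  E: 533 − 1(208.9) = 324.1
  D: 0 + 2(208.9) = 417.9
Total out = 741.9 lbmol/h; y_D = 417.9 / 741.9 = 0.5632.

0.563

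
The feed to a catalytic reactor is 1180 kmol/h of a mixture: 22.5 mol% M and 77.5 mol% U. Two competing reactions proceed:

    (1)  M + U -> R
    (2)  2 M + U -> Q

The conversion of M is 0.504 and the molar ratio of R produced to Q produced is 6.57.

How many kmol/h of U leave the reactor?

796 kmol/h

Conversion of M: M consumed = 0.504 × 265.5 = 133.8 kmol/h = 1ξ₁ + 2ξ₂.
Selectivity: 1ξ₁ / (1ξ₂) = 6.57 → ξ₁ = 6.57 ξ₂.
Substitute: (1·6.57 + 2) ξ₂ = 133.8 → ξ₂ = 15.61 kmol/h, ξ₁ = 102.6 kmol/h.
Outlet amounts (n = n₀ + Σ ν·ξ):
  M: 265.5 − 1(102.6) − 2(15.61) = 131.7
  U: 914.5 − 1(102.6) − 1(15.61) = 796.3
  R: 0 + 1(102.6) = 102.6
  Q: 0 + 1(15.61) = 15.61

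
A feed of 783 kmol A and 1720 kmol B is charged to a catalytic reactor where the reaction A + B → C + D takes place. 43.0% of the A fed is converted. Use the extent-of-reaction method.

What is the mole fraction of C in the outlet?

0.135

A reacted = 0.43 × 783 = 336.7 kmol; ν_A = −1, so ξ = 336.7/1 = 336.7 kmol.
Outlet amounts (n = n₀ + ν ξ):
  A: 783 − 1(336.7) = 446.3
  B: 1720 − 1(336.7) = 1383
  C: 0 + 1(336.7) = 336.7
  D: 0 + 1(336.7) = 336.7
Total out = 2503 kmol; y_C = 336.7 / 2503 = 0.1345.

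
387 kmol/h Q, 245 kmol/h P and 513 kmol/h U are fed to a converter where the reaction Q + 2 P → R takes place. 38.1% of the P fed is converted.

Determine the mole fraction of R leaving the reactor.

P reacted = 0.381 × 245 = 93.34 kmol/h; ν_P = −2, so ξ = 93.34/2 = 46.67 kmol/h.
Outlet amounts (n = n₀ + ν ξ):
  Q: 387 − 1(46.67) = 340.3
  P: 245 − 2(46.67) = 151.7
  R: 0 + 1(46.67) = 46.67
  U: 513 (inert)
Total out = 1052 kmol/h; y_R = 46.67 / 1052 = 0.04438.

0.0444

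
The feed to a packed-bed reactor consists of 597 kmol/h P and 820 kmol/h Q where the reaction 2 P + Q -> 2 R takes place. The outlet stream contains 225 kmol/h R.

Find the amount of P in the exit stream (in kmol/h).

372 kmol/h

For R: n = n₀ + 2ξ → 225 = 0 + 2ξ, giving ξ = 112.5 kmol/h.
Outlet amounts (n = n₀ + ν ξ):
  P: 597 − 2(112.5) = 372
  Q: 820 − 1(112.5) = 707.5
  R: 0 + 2(112.5) = 225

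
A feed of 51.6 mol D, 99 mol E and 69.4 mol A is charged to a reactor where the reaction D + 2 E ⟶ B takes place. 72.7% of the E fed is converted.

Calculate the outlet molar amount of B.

36 mol

E reacted = 0.727 × 99 = 71.97 mol; ν_E = −2, so ξ = 71.97/2 = 35.99 mol.
Outlet amounts (n = n₀ + ν ξ):
  D: 51.6 − 1(35.99) = 15.61
  E: 99 − 2(35.99) = 27.03
  B: 0 + 1(35.99) = 35.99
  A: 69.4 (inert)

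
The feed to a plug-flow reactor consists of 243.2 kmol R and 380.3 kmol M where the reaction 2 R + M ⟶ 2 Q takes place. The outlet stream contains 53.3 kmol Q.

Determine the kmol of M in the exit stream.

For Q: n = n₀ + 2ξ → 53.3 = 0 + 2ξ, giving ξ = 26.65 kmol.
Outlet amounts (n = n₀ + ν ξ):
  R: 243.2 − 2(26.65) = 189.9
  M: 380.3 − 1(26.65) = 353.7
  Q: 0 + 2(26.65) = 53.3

354 kmol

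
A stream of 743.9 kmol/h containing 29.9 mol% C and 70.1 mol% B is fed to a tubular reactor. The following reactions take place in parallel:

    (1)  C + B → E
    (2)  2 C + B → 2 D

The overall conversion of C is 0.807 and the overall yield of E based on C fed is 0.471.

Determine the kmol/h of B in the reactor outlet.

Yield of E: 1ξ₁ / 222.4 = 0.471 → ξ₁ = 104.8 kmol/h.
Conversion of C: 1ξ₁ + 2ξ₂ = 0.807 × 222.4 = 179.5 → ξ₂ = 37.37 kmol/h.
Outlet amounts (n = n₀ + Σ ν·ξ):
  C: 222.4 − 1(104.8) − 2(37.37) = 42.93
  B: 521.5 − 1(104.8) − 1(37.37) = 379.3
  E: 0 + 1(104.8) = 104.8
  D: 0 + 2(37.37) = 74.74

379 kmol/h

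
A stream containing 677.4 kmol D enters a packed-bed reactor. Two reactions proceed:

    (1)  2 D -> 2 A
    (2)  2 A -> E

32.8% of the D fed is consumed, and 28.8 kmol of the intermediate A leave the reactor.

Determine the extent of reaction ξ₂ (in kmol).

Conversion of D: D consumed = 2ξ₁ = 0.328 × 677.4 → ξ₁ = 111.1 kmol.
A balance: n_A = 0 + 2ξ₁ − 2ξ₂ = 28.8 → ξ₂ = (2·111.1 − 28.8)/2 = 96.69 kmol.
Outlet amounts (n = n₀ + Σ ν·ξ):
  D: 677.4 − 2(111.1) = 455.2
  A: 0 + 2(111.1) − 2(96.69) = 28.8
  E: 0 + 1(96.69) = 96.69

ξ₂ = 96.7 kmol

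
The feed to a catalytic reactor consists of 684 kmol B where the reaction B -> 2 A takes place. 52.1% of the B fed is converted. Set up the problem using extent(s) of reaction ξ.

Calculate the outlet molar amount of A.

713 kmol

B reacted = 0.521 × 684 = 356.4 kmol; ν_B = −1, so ξ = 356.4/1 = 356.4 kmol.
Outlet amounts (n = n₀ + ν ξ):
  B: 684 − 1(356.4) = 327.6
  A: 0 + 2(356.4) = 712.7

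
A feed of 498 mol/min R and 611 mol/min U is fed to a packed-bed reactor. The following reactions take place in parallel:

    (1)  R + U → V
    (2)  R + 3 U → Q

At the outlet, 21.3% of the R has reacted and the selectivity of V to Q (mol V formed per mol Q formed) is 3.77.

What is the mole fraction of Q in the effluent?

0.0232

Conversion of R: R consumed = 0.213 × 498 = 106.1 mol/min = 1ξ₁ + 1ξ₂.
Selectivity: 1ξ₁ / (1ξ₂) = 3.77 → ξ₁ = 3.77 ξ₂.
Substitute: (1·3.77 + 1) ξ₂ = 106.1 → ξ₂ = 22.24 mol/min, ξ₁ = 83.84 mol/min.
Outlet amounts (n = n₀ + Σ ν·ξ):
  R: 498 − 1(83.84) − 1(22.24) = 391.9
  U: 611 − 1(83.84) − 3(22.24) = 460.5
  V: 0 + 1(83.84) = 83.84
  Q: 0 + 1(22.24) = 22.24
Total out = 958.5 mol/min; y_Q = 22.24 / 958.5 = 0.0232.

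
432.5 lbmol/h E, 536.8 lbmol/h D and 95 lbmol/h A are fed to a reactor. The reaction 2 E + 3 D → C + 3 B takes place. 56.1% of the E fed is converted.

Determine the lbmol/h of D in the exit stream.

E reacted = 0.561 × 432.5 = 242.6 lbmol/h; ν_E = −2, so ξ = 242.6/2 = 121.3 lbmol/h.
Outlet amounts (n = n₀ + ν ξ):
  E: 432.5 − 2(121.3) = 189.9
  D: 536.8 − 3(121.3) = 172.9
  C: 0 + 1(121.3) = 121.3
  B: 0 + 3(121.3) = 363.9
  A: 95 (inert)

173 lbmol/h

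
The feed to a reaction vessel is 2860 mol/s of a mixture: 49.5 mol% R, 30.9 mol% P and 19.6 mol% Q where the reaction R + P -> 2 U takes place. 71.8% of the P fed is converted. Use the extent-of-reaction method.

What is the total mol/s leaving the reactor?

P reacted = 0.718 × 883.7 = 634.5 mol/s; ν_P = −1, so ξ = 634.5/1 = 634.5 mol/s.
Outlet amounts (n = n₀ + ν ξ):
  R: 1416 − 1(634.5) = 781.2
  P: 883.7 − 1(634.5) = 249.2
  U: 0 + 2(634.5) = 1269
  Q: 560.6 (inert)
Total out = 781.2 + 249.2 + 1269 + 560.6 = 2860 mol/s.

2860 mol/s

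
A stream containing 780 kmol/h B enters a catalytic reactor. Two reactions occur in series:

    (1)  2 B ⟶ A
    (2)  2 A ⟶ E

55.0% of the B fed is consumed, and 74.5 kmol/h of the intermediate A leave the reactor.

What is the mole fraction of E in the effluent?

Conversion of B: B consumed = 2ξ₁ = 0.55 × 780 → ξ₁ = 214.5 kmol/h.
A balance: n_A = 0 + 1ξ₁ − 2ξ₂ = 74.5 → ξ₂ = (1·214.5 − 74.5)/2 = 70 kmol/h.
Outlet amounts (n = n₀ + Σ ν·ξ):
  B: 780 − 2(214.5) = 351
  A: 0 + 1(214.5) − 2(70) = 74.5
  E: 0 + 1(70) = 70
Total out = 495.5 kmol/h; y_E = 70 / 495.5 = 0.1413.

0.141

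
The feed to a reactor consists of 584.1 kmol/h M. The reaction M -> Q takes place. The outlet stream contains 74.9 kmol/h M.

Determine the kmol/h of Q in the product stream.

509 kmol/h

For M: n = n₀ − 1ξ → 74.9 = 584.1 − 1ξ, giving ξ = 509.2 kmol/h.
Outlet amounts (n = n₀ + ν ξ):
  M: 584.1 − 1(509.2) = 74.9
  Q: 0 + 1(509.2) = 509.2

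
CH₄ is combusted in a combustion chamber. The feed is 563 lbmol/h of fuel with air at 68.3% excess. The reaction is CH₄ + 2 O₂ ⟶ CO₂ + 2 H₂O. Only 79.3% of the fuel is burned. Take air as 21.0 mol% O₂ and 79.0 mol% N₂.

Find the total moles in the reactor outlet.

9590 lbmol/h

Stoichiometric O₂ = 2 × 563 = 1126 lbmol/h; O₂ fed = 1126 × 1.683 = 1895 lbmol/h.
N₂ fed = 1895 × 79/21 = 7129 lbmol/h.
Fuel reacted = 0.793 × 563 → ξ = 446.5 lbmol/h.
Outlet (n = n₀ + ν ξ):
  CH₄: 563 − 1(446.5) = 116.5
  O₂: 1895 − 2(446.5) = 1002
  N₂: 7129 (inert)
  CO₂: 0 + 1(446.5) = 446.5
  H₂O: 0 + 2(446.5) = 892.9
Total out = 116.5 + 1002 + 7129 + 446.5 + 892.9 = 9587 lbmol/h.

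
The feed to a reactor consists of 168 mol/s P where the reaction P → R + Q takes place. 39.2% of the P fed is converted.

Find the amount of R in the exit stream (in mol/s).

65.9 mol/s

P reacted = 0.392 × 168 = 65.86 mol/s; ν_P = −1, so ξ = 65.86/1 = 65.86 mol/s.
Outlet amounts (n = n₀ + ν ξ):
  P: 168 − 1(65.86) = 102.1
  R: 0 + 1(65.86) = 65.86
  Q: 0 + 1(65.86) = 65.86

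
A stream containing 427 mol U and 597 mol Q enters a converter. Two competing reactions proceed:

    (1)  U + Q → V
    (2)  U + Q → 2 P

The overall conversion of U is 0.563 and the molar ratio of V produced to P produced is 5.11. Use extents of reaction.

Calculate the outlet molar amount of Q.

Conversion of U: U consumed = 0.563 × 427 = 240.4 mol = 1ξ₁ + 1ξ₂.
Selectivity: 1ξ₁ / (2ξ₂) = 5.11 → ξ₁ = 10.22 ξ₂.
Substitute: (1·10.22 + 1) ξ₂ = 240.4 → ξ₂ = 21.43 mol, ξ₁ = 219 mol.
Outlet amounts (n = n₀ + Σ ν·ξ):
  U: 427 − 1(219) − 1(21.43) = 186.6
  Q: 597 − 1(219) − 1(21.43) = 356.6
  V: 0 + 1(219) = 219
  P: 0 + 2(21.43) = 42.85

357 mol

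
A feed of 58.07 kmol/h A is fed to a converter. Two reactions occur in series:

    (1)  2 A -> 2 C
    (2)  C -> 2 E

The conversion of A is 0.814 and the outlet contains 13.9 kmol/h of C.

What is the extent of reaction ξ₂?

Conversion of A: A consumed = 2ξ₁ = 0.814 × 58.07 → ξ₁ = 23.63 kmol/h.
C balance: n_C = 0 + 2ξ₁ − 1ξ₂ = 13.9 → ξ₂ = (2·23.63 − 13.9)/1 = 33.37 kmol/h.
Outlet amounts (n = n₀ + Σ ν·ξ):
  A: 58.07 − 2(23.63) = 10.8
  C: 0 + 2(23.63) − 1(33.37) = 13.9
  E: 0 + 2(33.37) = 66.74

ξ₂ = 33.4 kmol/h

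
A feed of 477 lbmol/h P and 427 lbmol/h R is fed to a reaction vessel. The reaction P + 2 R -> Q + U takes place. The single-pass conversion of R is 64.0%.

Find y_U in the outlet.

0.178

R reacted = 0.64 × 427 = 273.3 lbmol/h; ν_R = −2, so ξ = 273.3/2 = 136.6 lbmol/h.
Outlet amounts (n = n₀ + ν ξ):
  P: 477 − 1(136.6) = 340.4
  R: 427 − 2(136.6) = 153.7
  Q: 0 + 1(136.6) = 136.6
  U: 0 + 1(136.6) = 136.6
Total out = 767.4 lbmol/h; y_U = 136.6 / 767.4 = 0.1781.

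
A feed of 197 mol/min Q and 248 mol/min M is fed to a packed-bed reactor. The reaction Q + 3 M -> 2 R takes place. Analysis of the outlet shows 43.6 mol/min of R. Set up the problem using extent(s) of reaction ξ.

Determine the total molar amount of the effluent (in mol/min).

401 mol/min

For R: n = n₀ + 2ξ → 43.6 = 0 + 2ξ, giving ξ = 21.8 mol/min.
Outlet amounts (n = n₀ + ν ξ):
  Q: 197 − 1(21.8) = 175.2
  M: 248 − 3(21.8) = 182.6
  R: 0 + 2(21.8) = 43.6
Total out = 175.2 + 182.6 + 43.6 = 401.4 mol/min.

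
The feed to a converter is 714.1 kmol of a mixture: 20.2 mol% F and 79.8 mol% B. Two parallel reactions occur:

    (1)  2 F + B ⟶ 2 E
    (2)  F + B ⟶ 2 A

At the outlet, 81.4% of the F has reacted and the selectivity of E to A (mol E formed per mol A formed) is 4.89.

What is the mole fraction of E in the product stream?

Conversion of F: F consumed = 0.814 × 144.2 = 117.4 kmol = 2ξ₁ + 1ξ₂.
Selectivity: 2ξ₁ / (2ξ₂) = 4.89 → ξ₁ = 4.89 ξ₂.
Substitute: (2·4.89 + 1) ξ₂ = 117.4 → ξ₂ = 10.89 kmol, ξ₁ = 53.26 kmol.
Outlet amounts (n = n₀ + Σ ν·ξ):
  F: 144.2 − 2(53.26) − 1(10.89) = 26.83
  B: 569.9 − 1(53.26) − 1(10.89) = 505.7
  E: 0 + 2(53.26) = 106.5
  A: 0 + 2(10.89) = 21.78
Total out = 660.8 kmol; y_E = 106.5 / 660.8 = 0.1612.

0.161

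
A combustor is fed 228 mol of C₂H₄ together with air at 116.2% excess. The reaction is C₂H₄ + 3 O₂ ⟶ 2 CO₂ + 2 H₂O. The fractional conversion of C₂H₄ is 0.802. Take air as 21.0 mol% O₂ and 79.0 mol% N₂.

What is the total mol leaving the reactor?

7270 mol

Stoichiometric O₂ = 3 × 228 = 684 mol; O₂ fed = 684 × 2.162 = 1479 mol.
N₂ fed = 1479 × 79/21 = 5563 mol.
Fuel reacted = 0.802 × 228 → ξ = 182.9 mol.
Outlet (n = n₀ + ν ξ):
  C₂H₄: 228 − 1(182.9) = 45.14
  O₂: 1479 − 3(182.9) = 930.2
  N₂: 5563 (inert)
  CO₂: 0 + 2(182.9) = 365.7
  H₂O: 0 + 2(182.9) = 365.7
Total out = 45.14 + 930.2 + 5563 + 365.7 + 365.7 = 7270 mol.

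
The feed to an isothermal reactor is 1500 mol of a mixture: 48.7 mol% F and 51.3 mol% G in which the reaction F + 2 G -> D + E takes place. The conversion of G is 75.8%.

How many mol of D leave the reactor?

292 mol

G reacted = 0.758 × 769.5 = 583.3 mol; ν_G = −2, so ξ = 583.3/2 = 291.6 mol.
Outlet amounts (n = n₀ + ν ξ):
  F: 730.5 − 1(291.6) = 438.9
  G: 769.5 − 2(291.6) = 186.2
  D: 0 + 1(291.6) = 291.6
  E: 0 + 1(291.6) = 291.6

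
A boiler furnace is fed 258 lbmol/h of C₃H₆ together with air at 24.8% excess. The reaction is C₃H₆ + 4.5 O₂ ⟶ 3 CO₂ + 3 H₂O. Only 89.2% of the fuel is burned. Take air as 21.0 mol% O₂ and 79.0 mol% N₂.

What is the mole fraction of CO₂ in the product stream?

Stoichiometric O₂ = 4.5 × 258 = 1161 lbmol/h; O₂ fed = 1161 × 1.248 = 1449 lbmol/h.
N₂ fed = 1449 × 79/21 = 5451 lbmol/h.
Fuel reacted = 0.892 × 258 → ξ = 230.1 lbmol/h.
Outlet (n = n₀ + ν ξ):
  C₃H₆: 258 − 1(230.1) = 27.86
  O₂: 1449 − 4.5(230.1) = 413.3
  N₂: 5451 (inert)
  CO₂: 0 + 3(230.1) = 690.4
  H₂O: 0 + 3(230.1) = 690.4
Total out = 7273 lbmol/h; y_CO₂ = 690.4 / 7273 = 0.09493.

0.0949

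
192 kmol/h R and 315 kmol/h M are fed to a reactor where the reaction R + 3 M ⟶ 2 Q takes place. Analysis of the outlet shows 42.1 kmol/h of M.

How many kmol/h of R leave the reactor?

101 kmol/h

For M: n = n₀ − 3ξ → 42.1 = 315 − 3ξ, giving ξ = 90.97 kmol/h.
Outlet amounts (n = n₀ + ν ξ):
  R: 192 − 1(90.97) = 101
  M: 315 − 3(90.97) = 42.1
  Q: 0 + 2(90.97) = 181.9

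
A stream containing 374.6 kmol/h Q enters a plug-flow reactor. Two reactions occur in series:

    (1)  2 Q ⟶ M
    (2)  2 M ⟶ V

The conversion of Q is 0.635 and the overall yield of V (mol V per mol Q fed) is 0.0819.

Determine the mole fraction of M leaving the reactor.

Conversion of Q: Q consumed = 2ξ₁ = 0.635 × 374.6 → ξ₁ = 118.9 kmol/h.
Yield of V: 1ξ₂ / 374.6 = 0.0819 → ξ₂ = 30.68 kmol/h.
Outlet amounts (n = n₀ + Σ ν·ξ):
  Q: 374.6 − 2(118.9) = 136.7
  M: 0 + 1(118.9) − 2(30.68) = 57.58
  V: 0 + 1(30.68) = 30.68
Total out = 225 kmol/h; y_M = 57.58 / 225 = 0.2559.

0.256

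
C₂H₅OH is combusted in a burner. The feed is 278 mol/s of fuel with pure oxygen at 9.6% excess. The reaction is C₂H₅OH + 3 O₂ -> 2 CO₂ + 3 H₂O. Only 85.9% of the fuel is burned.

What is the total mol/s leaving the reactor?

1430 mol/s

Stoichiometric O₂ = 3 × 278 = 834 mol/s; O₂ fed = 834 × 1.096 = 914.1 mol/s.
Fuel reacted = 0.859 × 278 → ξ = 238.8 mol/s.
Outlet (n = n₀ + ν ξ):
  C₂H₅OH: 278 − 1(238.8) = 39.2
  O₂: 914.1 − 3(238.8) = 197.7
  CO₂: 0 + 2(238.8) = 477.6
  H₂O: 0 + 3(238.8) = 716.4
Total out = 39.2 + 197.7 + 477.6 + 716.4 = 1431 mol/s.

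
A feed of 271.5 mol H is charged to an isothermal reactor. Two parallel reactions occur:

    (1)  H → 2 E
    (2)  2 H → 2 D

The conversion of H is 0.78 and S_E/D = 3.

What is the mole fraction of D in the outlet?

Conversion of H: H consumed = 0.78 × 271.5 = 211.8 mol = 1ξ₁ + 2ξ₂.
Selectivity: 2ξ₁ / (2ξ₂) = 3 → ξ₁ = 3 ξ₂.
Substitute: (1·3 + 2) ξ₂ = 211.8 → ξ₂ = 42.35 mol, ξ₁ = 127.1 mol.
Outlet amounts (n = n₀ + Σ ν·ξ):
  H: 271.5 − 1(127.1) − 2(42.35) = 59.73
  E: 0 + 2(127.1) = 254.1
  D: 0 + 2(42.35) = 84.71
Total out = 398.6 mol; y_D = 84.71 / 398.6 = 0.2125.

0.213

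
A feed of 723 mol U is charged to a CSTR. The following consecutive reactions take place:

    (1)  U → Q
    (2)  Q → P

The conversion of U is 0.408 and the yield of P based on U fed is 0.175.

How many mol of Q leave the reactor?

168 mol

Conversion of U: U consumed = 1ξ₁ = 0.408 × 723 → ξ₁ = 295 mol.
Yield of P: 1ξ₂ / 723 = 0.175 → ξ₂ = 126.5 mol.
Outlet amounts (n = n₀ + Σ ν·ξ):
  U: 723 − 1(295) = 428
  Q: 0 + 1(295) − 1(126.5) = 168.5
  P: 0 + 1(126.5) = 126.5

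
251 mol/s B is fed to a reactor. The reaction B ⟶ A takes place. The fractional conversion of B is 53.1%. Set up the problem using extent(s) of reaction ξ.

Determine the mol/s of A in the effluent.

B reacted = 0.531 × 251 = 133.3 mol/s; ν_B = −1, so ξ = 133.3/1 = 133.3 mol/s.
Outlet amounts (n = n₀ + ν ξ):
  B: 251 − 1(133.3) = 117.7
  A: 0 + 1(133.3) = 133.3

133 mol/s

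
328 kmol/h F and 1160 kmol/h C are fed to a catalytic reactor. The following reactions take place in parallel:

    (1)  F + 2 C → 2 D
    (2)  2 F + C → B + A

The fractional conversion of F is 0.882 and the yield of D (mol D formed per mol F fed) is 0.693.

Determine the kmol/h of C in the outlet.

Yield of D: 2ξ₁ / 328 = 0.693 → ξ₁ = 113.7 kmol/h.
Conversion of F: 1ξ₁ + 2ξ₂ = 0.882 × 328 = 289.3 → ξ₂ = 87.82 kmol/h.
Outlet amounts (n = n₀ + Σ ν·ξ):
  F: 328 − 1(113.7) − 2(87.82) = 38.7
  C: 1160 − 2(113.7) − 1(87.82) = 844.9
  D: 0 + 2(113.7) = 227.3
  B: 0 + 1(87.82) = 87.82
  A: 0 + 1(87.82) = 87.82

845 kmol/h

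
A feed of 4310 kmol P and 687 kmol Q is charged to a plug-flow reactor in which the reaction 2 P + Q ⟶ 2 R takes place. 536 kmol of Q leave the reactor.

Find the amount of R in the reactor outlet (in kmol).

302 kmol

For Q: n = n₀ − 1ξ → 536 = 687 − 1ξ, giving ξ = 151 kmol.
Outlet amounts (n = n₀ + ν ξ):
  P: 4310 − 2(151) = 4008
  Q: 687 − 1(151) = 536
  R: 0 + 2(151) = 302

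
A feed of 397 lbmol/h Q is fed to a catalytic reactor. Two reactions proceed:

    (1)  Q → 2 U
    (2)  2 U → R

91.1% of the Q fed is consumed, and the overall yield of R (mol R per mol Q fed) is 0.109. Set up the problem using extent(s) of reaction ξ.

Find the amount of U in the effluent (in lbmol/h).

Conversion of Q: Q consumed = 1ξ₁ = 0.911 × 397 → ξ₁ = 361.7 lbmol/h.
Yield of R: 1ξ₂ / 397 = 0.109 → ξ₂ = 43.27 lbmol/h.
Outlet amounts (n = n₀ + Σ ν·ξ):
  Q: 397 − 1(361.7) = 35.33
  U: 0 + 2(361.7) − 2(43.27) = 636.8
  R: 0 + 1(43.27) = 43.27

637 lbmol/h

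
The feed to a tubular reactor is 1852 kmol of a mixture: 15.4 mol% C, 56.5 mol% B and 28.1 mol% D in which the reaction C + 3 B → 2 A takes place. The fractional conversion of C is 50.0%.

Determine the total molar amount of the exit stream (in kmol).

C reacted = 0.5 × 285.2 = 142.6 kmol; ν_C = −1, so ξ = 142.6/1 = 142.6 kmol.
Outlet amounts (n = n₀ + ν ξ):
  C: 285.2 − 1(142.6) = 142.6
  B: 1046 − 3(142.6) = 618.6
  A: 0 + 2(142.6) = 285.2
  D: 520.4 (inert)
Total out = 142.6 + 618.6 + 285.2 + 520.4 = 1567 kmol.

1570 kmol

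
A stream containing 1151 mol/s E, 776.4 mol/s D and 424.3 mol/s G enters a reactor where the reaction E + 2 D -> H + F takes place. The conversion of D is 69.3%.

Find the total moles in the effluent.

D reacted = 0.693 × 776.4 = 538 mol/s; ν_D = −2, so ξ = 538/2 = 269 mol/s.
Outlet amounts (n = n₀ + ν ξ):
  E: 1151 − 1(269) = 882
  D: 776.4 − 2(269) = 238.4
  H: 0 + 1(269) = 269
  F: 0 + 1(269) = 269
  G: 424.3 (inert)
Total out = 882 + 238.4 + 269 + 269 + 424.3 = 2083 mol/s.

2080 mol/s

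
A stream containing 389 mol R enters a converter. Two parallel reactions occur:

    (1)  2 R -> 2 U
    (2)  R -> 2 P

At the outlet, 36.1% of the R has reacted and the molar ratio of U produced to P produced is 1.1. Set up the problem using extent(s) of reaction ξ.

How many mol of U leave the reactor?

Conversion of R: R consumed = 0.361 × 389 = 140.4 mol = 2ξ₁ + 1ξ₂.
Selectivity: 2ξ₁ / (2ξ₂) = 1.1 → ξ₁ = 1.1 ξ₂.
Substitute: (2·1.1 + 1) ξ₂ = 140.4 → ξ₂ = 43.88 mol, ξ₁ = 48.27 mol.
Outlet amounts (n = n₀ + Σ ν·ξ):
  R: 389 − 2(48.27) − 1(43.88) = 248.6
  U: 0 + 2(48.27) = 96.54
  P: 0 + 2(43.88) = 87.77

96.5 mol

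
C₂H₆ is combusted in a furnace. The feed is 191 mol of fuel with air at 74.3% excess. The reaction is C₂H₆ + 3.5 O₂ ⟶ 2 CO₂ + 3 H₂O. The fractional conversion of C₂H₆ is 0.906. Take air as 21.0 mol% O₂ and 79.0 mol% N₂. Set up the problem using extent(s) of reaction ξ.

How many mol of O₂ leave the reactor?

560 mol

Stoichiometric O₂ = 3.5 × 191 = 668.5 mol; O₂ fed = 668.5 × 1.743 = 1165 mol.
N₂ fed = 1165 × 79/21 = 4383 mol.
Fuel reacted = 0.906 × 191 → ξ = 173 mol.
Outlet (n = n₀ + ν ξ):
  C₂H₆: 191 − 1(173) = 17.95
  O₂: 1165 − 3.5(173) = 559.5
  N₂: 4383 (inert)
  CO₂: 0 + 2(173) = 346.1
  H₂O: 0 + 3(173) = 519.1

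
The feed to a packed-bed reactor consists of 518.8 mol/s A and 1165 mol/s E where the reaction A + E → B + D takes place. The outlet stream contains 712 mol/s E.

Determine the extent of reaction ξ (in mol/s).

ξ = 453 mol/s

For E: n = n₀ − 1ξ → 712 = 1165 − 1ξ, giving ξ = 453 mol/s.
Outlet amounts (n = n₀ + ν ξ):
  A: 518.8 − 1(453) = 65.8
  E: 1165 − 1(453) = 712
  B: 0 + 1(453) = 453
  D: 0 + 1(453) = 453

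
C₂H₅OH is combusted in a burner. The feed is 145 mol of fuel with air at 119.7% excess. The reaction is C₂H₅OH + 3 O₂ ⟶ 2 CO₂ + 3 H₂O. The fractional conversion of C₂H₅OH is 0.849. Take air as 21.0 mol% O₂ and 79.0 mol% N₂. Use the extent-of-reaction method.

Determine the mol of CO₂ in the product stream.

246 mol

Stoichiometric O₂ = 3 × 145 = 435 mol; O₂ fed = 435 × 2.197 = 955.7 mol.
N₂ fed = 955.7 × 79/21 = 3595 mol.
Fuel reacted = 0.849 × 145 → ξ = 123.1 mol.
Outlet (n = n₀ + ν ξ):
  C₂H₅OH: 145 − 1(123.1) = 21.9
  O₂: 955.7 − 3(123.1) = 586.4
  N₂: 3595 (inert)
  CO₂: 0 + 2(123.1) = 246.2
  H₂O: 0 + 3(123.1) = 369.3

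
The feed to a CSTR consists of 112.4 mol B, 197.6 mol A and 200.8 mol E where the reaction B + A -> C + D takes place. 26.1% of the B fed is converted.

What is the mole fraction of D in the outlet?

B reacted = 0.261 × 112.4 = 29.34 mol; ν_B = −1, so ξ = 29.34/1 = 29.34 mol.
Outlet amounts (n = n₀ + ν ξ):
  B: 112.4 − 1(29.34) = 83.06
  A: 197.6 − 1(29.34) = 168.3
  C: 0 + 1(29.34) = 29.34
  D: 0 + 1(29.34) = 29.34
  E: 200.8 (inert)
Total out = 510.8 mol; y_D = 29.34 / 510.8 = 0.05743.

0.0574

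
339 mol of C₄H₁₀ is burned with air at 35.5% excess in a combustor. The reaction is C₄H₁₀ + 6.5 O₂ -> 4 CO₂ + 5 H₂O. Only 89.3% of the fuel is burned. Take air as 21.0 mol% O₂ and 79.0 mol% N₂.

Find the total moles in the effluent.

15000 mol

Stoichiometric O₂ = 6.5 × 339 = 2204 mol; O₂ fed = 2204 × 1.355 = 2986 mol.
N₂ fed = 2986 × 79/21 = 11230 mol.
Fuel reacted = 0.893 × 339 → ξ = 302.7 mol.
Outlet (n = n₀ + ν ξ):
  C₄H₁₀: 339 − 1(302.7) = 36.27
  O₂: 2986 − 6.5(302.7) = 1018
  N₂: 11230 (inert)
  CO₂: 0 + 4(302.7) = 1211
  H₂O: 0 + 5(302.7) = 1514
Total out = 36.27 + 1018 + 11230 + 1211 + 1514 = 15010 mol.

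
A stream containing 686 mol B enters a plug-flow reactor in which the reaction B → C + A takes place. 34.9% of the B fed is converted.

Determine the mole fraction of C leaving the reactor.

0.259

B reacted = 0.349 × 686 = 239.4 mol; ν_B = −1, so ξ = 239.4/1 = 239.4 mol.
Outlet amounts (n = n₀ + ν ξ):
  B: 686 − 1(239.4) = 446.6
  C: 0 + 1(239.4) = 239.4
  A: 0 + 1(239.4) = 239.4
Total out = 925.4 mol; y_C = 239.4 / 925.4 = 0.2587.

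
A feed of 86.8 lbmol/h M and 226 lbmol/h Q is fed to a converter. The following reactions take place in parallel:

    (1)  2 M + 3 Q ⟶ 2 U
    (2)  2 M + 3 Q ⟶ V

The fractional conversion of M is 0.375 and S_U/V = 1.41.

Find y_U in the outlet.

Conversion of M: M consumed = 0.375 × 86.8 = 32.55 lbmol/h = 2ξ₁ + 2ξ₂.
Selectivity: 2ξ₁ / (1ξ₂) = 1.41 → ξ₁ = 0.705 ξ₂.
Substitute: (2·0.705 + 2) ξ₂ = 32.55 → ξ₂ = 9.545 lbmol/h, ξ₁ = 6.73 lbmol/h.
Outlet amounts (n = n₀ + Σ ν·ξ):
  M: 86.8 − 2(6.73) − 2(9.545) = 54.25
  Q: 226 − 3(6.73) − 3(9.545) = 177.2
  U: 0 + 2(6.73) = 13.46
  V: 0 + 1(9.545) = 9.545
Total out = 254.4 lbmol/h; y_U = 13.46 / 254.4 = 0.0529.

0.0529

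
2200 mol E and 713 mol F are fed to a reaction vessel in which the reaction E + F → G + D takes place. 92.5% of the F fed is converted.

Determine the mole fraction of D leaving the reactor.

F reacted = 0.925 × 713 = 659.5 mol; ν_F = −1, so ξ = 659.5/1 = 659.5 mol.
Outlet amounts (n = n₀ + ν ξ):
  E: 2200 − 1(659.5) = 1540
  F: 713 − 1(659.5) = 53.48
  G: 0 + 1(659.5) = 659.5
  D: 0 + 1(659.5) = 659.5
Total out = 2913 mol; y_D = 659.5 / 2913 = 0.2264.

0.226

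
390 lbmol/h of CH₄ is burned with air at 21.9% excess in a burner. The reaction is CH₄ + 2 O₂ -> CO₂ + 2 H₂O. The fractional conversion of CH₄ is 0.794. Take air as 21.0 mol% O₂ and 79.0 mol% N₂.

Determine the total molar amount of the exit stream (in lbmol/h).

Stoichiometric O₂ = 2 × 390 = 780 lbmol/h; O₂ fed = 780 × 1.219 = 950.8 lbmol/h.
N₂ fed = 950.8 × 79/21 = 3577 lbmol/h.
Fuel reacted = 0.794 × 390 → ξ = 309.7 lbmol/h.
Outlet (n = n₀ + ν ξ):
  CH₄: 390 − 1(309.7) = 80.34
  O₂: 950.8 − 2(309.7) = 331.5
  N₂: 3577 (inert)
  CO₂: 0 + 1(309.7) = 309.7
  H₂O: 0 + 2(309.7) = 619.3
Total out = 80.34 + 331.5 + 3577 + 309.7 + 619.3 = 4918 lbmol/h.

4920 lbmol/h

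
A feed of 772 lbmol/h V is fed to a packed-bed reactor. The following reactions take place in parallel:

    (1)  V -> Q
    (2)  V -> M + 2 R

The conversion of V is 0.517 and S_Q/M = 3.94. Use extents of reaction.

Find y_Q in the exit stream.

0.341

Conversion of V: V consumed = 0.517 × 772 = 399.1 lbmol/h = 1ξ₁ + 1ξ₂.
Selectivity: 1ξ₁ / (1ξ₂) = 3.94 → ξ₁ = 3.94 ξ₂.
Substitute: (1·3.94 + 1) ξ₂ = 399.1 → ξ₂ = 80.79 lbmol/h, ξ₁ = 318.3 lbmol/h.
Outlet amounts (n = n₀ + Σ ν·ξ):
  V: 772 − 1(318.3) − 1(80.79) = 372.9
  Q: 0 + 1(318.3) = 318.3
  M: 0 + 1(80.79) = 80.79
  R: 0 + 2(80.79) = 161.6
Total out = 933.6 lbmol/h; y_Q = 318.3 / 933.6 = 0.341.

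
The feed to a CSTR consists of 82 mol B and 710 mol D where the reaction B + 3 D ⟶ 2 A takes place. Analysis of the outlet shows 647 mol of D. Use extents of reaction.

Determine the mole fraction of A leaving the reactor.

For D: n = n₀ − 3ξ → 647 = 710 − 3ξ, giving ξ = 21 mol.
Outlet amounts (n = n₀ + ν ξ):
  B: 82 − 1(21) = 61
  D: 710 − 3(21) = 647
  A: 0 + 2(21) = 42
Total out = 750 mol; y_A = 42 / 750 = 0.056.

0.056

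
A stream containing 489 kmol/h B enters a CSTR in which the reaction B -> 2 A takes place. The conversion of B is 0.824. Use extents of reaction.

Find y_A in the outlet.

0.904

B reacted = 0.824 × 489 = 402.9 kmol/h; ν_B = −1, so ξ = 402.9/1 = 402.9 kmol/h.
Outlet amounts (n = n₀ + ν ξ):
  B: 489 − 1(402.9) = 86.06
  A: 0 + 2(402.9) = 805.9
Total out = 891.9 kmol/h; y_A = 805.9 / 891.9 = 0.9035.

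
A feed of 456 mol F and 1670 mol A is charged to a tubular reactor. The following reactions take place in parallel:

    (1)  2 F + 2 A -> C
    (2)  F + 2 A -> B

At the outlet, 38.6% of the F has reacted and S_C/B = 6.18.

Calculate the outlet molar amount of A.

1480 mol

Conversion of F: F consumed = 0.386 × 456 = 176 mol = 2ξ₁ + 1ξ₂.
Selectivity: 1ξ₁ / (1ξ₂) = 6.18 → ξ₁ = 6.18 ξ₂.
Substitute: (2·6.18 + 1) ξ₂ = 176 → ξ₂ = 13.17 mol, ξ₁ = 81.42 mol.
Outlet amounts (n = n₀ + Σ ν·ξ):
  F: 456 − 2(81.42) − 1(13.17) = 280
  A: 1670 − 2(81.42) − 2(13.17) = 1481
  C: 0 + 1(81.42) = 81.42
  B: 0 + 1(13.17) = 13.17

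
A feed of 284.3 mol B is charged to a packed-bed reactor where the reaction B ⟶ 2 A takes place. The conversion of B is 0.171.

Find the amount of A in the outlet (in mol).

97.2 mol

B reacted = 0.171 × 284.3 = 48.62 mol; ν_B = −1, so ξ = 48.62/1 = 48.62 mol.
Outlet amounts (n = n₀ + ν ξ):
  B: 284.3 − 1(48.62) = 235.7
  A: 0 + 2(48.62) = 97.23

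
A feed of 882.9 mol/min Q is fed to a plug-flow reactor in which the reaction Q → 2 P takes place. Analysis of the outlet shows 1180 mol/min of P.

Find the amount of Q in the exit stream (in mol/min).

For P: n = n₀ + 2ξ → 1180 = 0 + 2ξ, giving ξ = 590 mol/min.
Outlet amounts (n = n₀ + ν ξ):
  Q: 882.9 − 1(590) = 292.9
  P: 0 + 2(590) = 1180

293 mol/min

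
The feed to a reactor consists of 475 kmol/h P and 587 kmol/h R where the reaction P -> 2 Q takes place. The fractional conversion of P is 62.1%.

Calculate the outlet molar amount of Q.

590 kmol/h

P reacted = 0.621 × 475 = 295 kmol/h; ν_P = −1, so ξ = 295/1 = 295 kmol/h.
Outlet amounts (n = n₀ + ν ξ):
  P: 475 − 1(295) = 180
  Q: 0 + 2(295) = 590
  R: 587 (inert)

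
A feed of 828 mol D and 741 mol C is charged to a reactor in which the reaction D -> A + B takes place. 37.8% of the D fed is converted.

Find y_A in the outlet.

D reacted = 0.378 × 828 = 313 mol; ν_D = −1, so ξ = 313/1 = 313 mol.
Outlet amounts (n = n₀ + ν ξ):
  D: 828 − 1(313) = 515
  A: 0 + 1(313) = 313
  B: 0 + 1(313) = 313
  C: 741 (inert)
Total out = 1882 mol; y_A = 313 / 1882 = 0.1663.

0.166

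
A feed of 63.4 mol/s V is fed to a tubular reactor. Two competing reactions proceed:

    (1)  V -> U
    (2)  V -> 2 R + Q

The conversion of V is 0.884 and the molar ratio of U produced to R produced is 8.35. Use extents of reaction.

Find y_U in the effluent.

Conversion of V: V consumed = 0.884 × 63.4 = 56.05 mol/s = 1ξ₁ + 1ξ₂.
Selectivity: 1ξ₁ / (2ξ₂) = 8.35 → ξ₁ = 16.7 ξ₂.
Substitute: (1·16.7 + 1) ξ₂ = 56.05 → ξ₂ = 3.166 mol/s, ξ₁ = 52.88 mol/s.
Outlet amounts (n = n₀ + Σ ν·ξ):
  V: 63.4 − 1(52.88) − 1(3.166) = 7.354
  U: 0 + 1(52.88) = 52.88
  R: 0 + 2(3.166) = 6.333
  Q: 0 + 1(3.166) = 3.166
Total out = 69.73 mol/s; y_U = 52.88 / 69.73 = 0.7583.

0.758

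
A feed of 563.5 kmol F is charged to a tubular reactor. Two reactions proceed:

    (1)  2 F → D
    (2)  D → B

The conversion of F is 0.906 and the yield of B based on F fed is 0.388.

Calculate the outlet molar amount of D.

36.6 kmol

Conversion of F: F consumed = 2ξ₁ = 0.906 × 563.5 → ξ₁ = 255.3 kmol.
Yield of B: 1ξ₂ / 563.5 = 0.388 → ξ₂ = 218.6 kmol.
Outlet amounts (n = n₀ + Σ ν·ξ):
  F: 563.5 − 2(255.3) = 52.97
  D: 0 + 1(255.3) − 1(218.6) = 36.63
  B: 0 + 1(218.6) = 218.6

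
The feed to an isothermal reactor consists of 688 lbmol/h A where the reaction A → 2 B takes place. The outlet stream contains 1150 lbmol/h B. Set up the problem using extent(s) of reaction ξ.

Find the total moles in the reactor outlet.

1260 lbmol/h

For B: n = n₀ + 2ξ → 1150 = 0 + 2ξ, giving ξ = 575 lbmol/h.
Outlet amounts (n = n₀ + ν ξ):
  A: 688 − 1(575) = 113
  B: 0 + 2(575) = 1150
Total out = 113 + 1150 = 1263 lbmol/h.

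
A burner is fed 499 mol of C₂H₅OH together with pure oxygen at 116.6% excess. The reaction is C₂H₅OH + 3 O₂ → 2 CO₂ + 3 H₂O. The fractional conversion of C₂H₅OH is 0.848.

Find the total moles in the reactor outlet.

Stoichiometric O₂ = 3 × 499 = 1497 mol; O₂ fed = 1497 × 2.166 = 3243 mol.
Fuel reacted = 0.848 × 499 → ξ = 423.2 mol.
Outlet (n = n₀ + ν ξ):
  C₂H₅OH: 499 − 1(423.2) = 75.85
  O₂: 3243 − 3(423.2) = 1973
  CO₂: 0 + 2(423.2) = 846.3
  H₂O: 0 + 3(423.2) = 1269
Total out = 75.85 + 1973 + 846.3 + 1269 = 4165 mol.

4160 mol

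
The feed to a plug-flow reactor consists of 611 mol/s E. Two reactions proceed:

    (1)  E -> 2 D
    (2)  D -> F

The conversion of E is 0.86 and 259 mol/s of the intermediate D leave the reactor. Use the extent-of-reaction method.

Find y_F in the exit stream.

0.697

Conversion of E: E consumed = 1ξ₁ = 0.86 × 611 → ξ₁ = 525.5 mol/s.
D balance: n_D = 0 + 2ξ₁ − 1ξ₂ = 259 → ξ₂ = (2·525.5 − 259)/1 = 791.9 mol/s.
Outlet amounts (n = n₀ + Σ ν·ξ):
  E: 611 − 1(525.5) = 85.54
  D: 0 + 2(525.5) − 1(791.9) = 259
  F: 0 + 1(791.9) = 791.9
Total out = 1136 mol/s; y_F = 791.9 / 1136 = 0.6968.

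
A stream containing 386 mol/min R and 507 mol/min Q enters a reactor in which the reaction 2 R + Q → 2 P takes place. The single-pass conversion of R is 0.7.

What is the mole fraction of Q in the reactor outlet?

0.491

R reacted = 0.7 × 386 = 270.2 mol/min; ν_R = −2, so ξ = 270.2/2 = 135.1 mol/min.
Outlet amounts (n = n₀ + ν ξ):
  R: 386 − 2(135.1) = 115.8
  Q: 507 − 1(135.1) = 371.9
  P: 0 + 2(135.1) = 270.2
Total out = 757.9 mol/min; y_Q = 371.9 / 757.9 = 0.4907.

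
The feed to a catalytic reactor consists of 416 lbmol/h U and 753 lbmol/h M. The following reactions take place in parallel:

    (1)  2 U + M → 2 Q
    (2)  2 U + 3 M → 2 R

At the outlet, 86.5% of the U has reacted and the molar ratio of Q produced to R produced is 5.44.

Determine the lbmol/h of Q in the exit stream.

304 lbmol/h

Conversion of U: U consumed = 0.865 × 416 = 359.8 lbmol/h = 2ξ₁ + 2ξ₂.
Selectivity: 2ξ₁ / (2ξ₂) = 5.44 → ξ₁ = 5.44 ξ₂.
Substitute: (2·5.44 + 2) ξ₂ = 359.8 → ξ₂ = 27.94 lbmol/h, ξ₁ = 152 lbmol/h.
Outlet amounts (n = n₀ + Σ ν·ξ):
  U: 416 − 2(152) − 2(27.94) = 56.16
  M: 753 − 1(152) − 3(27.94) = 517.2
  Q: 0 + 2(152) = 304
  R: 0 + 2(27.94) = 55.88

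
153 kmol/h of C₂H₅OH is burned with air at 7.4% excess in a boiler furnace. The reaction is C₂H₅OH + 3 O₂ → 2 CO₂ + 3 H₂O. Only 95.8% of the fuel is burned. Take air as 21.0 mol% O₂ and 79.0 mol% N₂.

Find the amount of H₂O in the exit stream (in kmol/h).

440 kmol/h

Stoichiometric O₂ = 3 × 153 = 459 kmol/h; O₂ fed = 459 × 1.074 = 493 kmol/h.
N₂ fed = 493 × 79/21 = 1854 kmol/h.
Fuel reacted = 0.958 × 153 → ξ = 146.6 kmol/h.
Outlet (n = n₀ + ν ξ):
  C₂H₅OH: 153 − 1(146.6) = 6.426
  O₂: 493 − 3(146.6) = 53.24
  N₂: 1854 (inert)
  CO₂: 0 + 2(146.6) = 293.1
  H₂O: 0 + 3(146.6) = 439.7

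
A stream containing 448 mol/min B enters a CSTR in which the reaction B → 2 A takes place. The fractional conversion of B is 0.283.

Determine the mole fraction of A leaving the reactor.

B reacted = 0.283 × 448 = 126.8 mol/min; ν_B = −1, so ξ = 126.8/1 = 126.8 mol/min.
Outlet amounts (n = n₀ + ν ξ):
  B: 448 − 1(126.8) = 321.2
  A: 0 + 2(126.8) = 253.6
Total out = 574.8 mol/min; y_A = 253.6 / 574.8 = 0.4412.

0.441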